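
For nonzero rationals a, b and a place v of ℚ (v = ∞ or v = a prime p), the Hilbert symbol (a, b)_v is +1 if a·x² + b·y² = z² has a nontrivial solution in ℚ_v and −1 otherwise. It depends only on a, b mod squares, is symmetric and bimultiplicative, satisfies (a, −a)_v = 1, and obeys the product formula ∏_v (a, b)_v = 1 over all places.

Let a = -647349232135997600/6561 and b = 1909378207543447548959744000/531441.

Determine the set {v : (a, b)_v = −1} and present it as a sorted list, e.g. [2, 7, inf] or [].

(a, b) ≡ (-731786, 130790) mod (ℚ^×)²; places V = {2, 3, 5, 7, 11, 29, 31, 37, 41, ∞}.
(a,b)_7: α=0, u≡4; β=2, v≡1 (mod 7); (4|7)=+1, (1|7)=+1; sign (−1)^0·+1^2·+1^0 = +1.
(a,b)_3: α=-8, u≡1; β=-12, v≡2 (mod 3); (1|3)=+1, (2|3)=-1; sign (−1)^0·+1^-12·-1^-8 = +1.
(a,b)_37: α=3, u≡23; β=4, v≡19 (mod 37); (23|37)=-1, (19|37)=-1; sign (−1)^0·-1^4·-1^3 = -1.
(a,b)_∞: sgn(-731786)=−, sgn(130790)=+, so +1.
(a,b)_29: α=1, u≡13; β=1, v≡17 (mod 29); (13|29)=+1, (17|29)=-1; sign (−1)^0·+1^1·-1^1 = -1.
(a,b)_5: α=2, u≡1; β=3, v≡2 (mod 5); (1|5)=+1, (2|5)=-1; sign (−1)^0·+1^3·-1^2 = +1.
(a,b)_2: α=5, β=13; u≡3, v≡3 (mod 8); ε(u)ε(v)=1·1, αω(v)=5·1, βω(u)=13·1; sum ≡ 1  ⇒  -1.
(a,b)_41: α=2, u≡16; β=3, v≡37 (mod 41); (16|41)=+1, (37|41)=+1; sign (−1)^0·+1^3·+1^2 = +1.
(a,b)_31: α=3, u≡9; β=4, v≡5 (mod 31); (9|31)=+1, (5|31)=+1; sign (−1)^0·+1^4·+1^3 = +1.
(a,b)_11: α=1, u≡2; β=1, v≡2 (mod 11); (2|11)=-1, (2|11)=-1; sign (−1)^1·-1^1·-1^1 = -1.
|Ram(-731786, 130790)| = 4, even; anisotropic at {2, 11, 29, 37}.

[2, 11, 29, 37]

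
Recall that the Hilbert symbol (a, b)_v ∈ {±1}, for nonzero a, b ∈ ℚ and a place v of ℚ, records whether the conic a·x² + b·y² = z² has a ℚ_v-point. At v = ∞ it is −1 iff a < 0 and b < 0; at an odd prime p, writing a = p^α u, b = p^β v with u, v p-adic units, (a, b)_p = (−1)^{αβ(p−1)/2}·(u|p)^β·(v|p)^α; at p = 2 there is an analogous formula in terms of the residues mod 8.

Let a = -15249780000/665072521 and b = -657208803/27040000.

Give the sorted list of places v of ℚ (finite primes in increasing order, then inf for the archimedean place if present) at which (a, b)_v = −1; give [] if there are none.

[2, inf]

(a, b) ≡ (-3458, -3) mod (ℚ^×)²; places V = {2, 3, 5, 7, 13, 17, 19, 37, 41, ∞}.
(a,b)_7: α=3, u≡3; β=0, v≡1 (mod 7); (3|7)=-1, (1|7)=+1; sign (−1)^0·-1^0·+1^3 = +1.
(a,b)_41: α=-2, u≡3; β=2, v≡17 (mod 41); (3|41)=-1, (17|41)=-1; sign (−1)^0·-1^2·-1^-2 = +1.
(a,b)_19: α=1, u≡18; β=4, v≡4 (mod 19); (18|19)=-1, (4|19)=+1; sign (−1)^0·-1^4·+1^1 = +1.
(a,b)_2: α=5, β=-8; u≡7, v≡5 (mod 8); ε(u)ε(v)=1·0, αω(v)=5·1, βω(u)=-8·0; sum ≡ 1  ⇒  -1.
(a,b)_3: α=2, u≡1; β=1, v≡2 (mod 3); (1|3)=+1, (2|3)=-1; sign (−1)^0·+1^1·-1^2 = +1.
(a,b)_5: α=4, u≡2; β=-4, v≡3 (mod 5); (2|5)=-1, (3|5)=-1; sign (−1)^0·-1^-4·-1^4 = +1.
(a,b)_17: α=-2, u≡6; β=0, v≡7 (mod 17); (6|17)=-1, (7|17)=-1; sign (−1)^0·-1^0·-1^-2 = +1.
(a,b)_∞: sgn(-3458)=−, sgn(-3)=−, so -1.
(a,b)_37: α=-2, u≡8; β=0, v≡11 (mod 37); (8|37)=-1, (11|37)=+1; sign (−1)^0·-1^0·+1^-2 = +1.
(a,b)_13: α=1, u≡2; β=-2, v≡1 (mod 13); (2|13)=-1, (1|13)=+1; sign (−1)^0·-1^-2·+1^1 = +1.
|Ram(-3458, -3)| = 2, even; anisotropic at {2, ∞}.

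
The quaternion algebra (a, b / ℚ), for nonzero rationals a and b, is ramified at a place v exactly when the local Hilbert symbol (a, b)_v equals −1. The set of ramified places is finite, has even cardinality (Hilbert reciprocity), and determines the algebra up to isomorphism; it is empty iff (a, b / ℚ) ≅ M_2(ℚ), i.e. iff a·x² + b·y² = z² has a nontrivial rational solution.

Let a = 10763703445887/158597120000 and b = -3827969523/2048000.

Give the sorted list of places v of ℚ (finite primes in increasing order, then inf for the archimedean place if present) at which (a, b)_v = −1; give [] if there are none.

(a, b) ≡ (14, -15) mod (ℚ^×)²; places V = {2, 3, 5, 7, 11, ∞}.
(a,b)_∞: sgn(14)=+, sgn(-15)=−, so +1.
(a,b)_7: α=3, u≡1; β=4, v≡6 (mod 7); (1|7)=+1, (6|7)=-1; sign (−1)^0·+1^4·-1^3 = -1.
(a,b)_11: α=-2, u≡1; β=0, v≡2 (mod 11); (1|11)=+1, (2|11)=-1; sign (−1)^0·+1^0·-1^-2 = +1.
(a,b)_3: α=22, u≡2; β=13, v≡1 (mod 3); (2|3)=-1, (1|3)=+1; sign (−1)^0·-1^13·+1^22 = -1.
(a,b)_5: α=-4, u≡1; β=-3, v≡3 (mod 5); (1|5)=+1, (3|5)=-1; sign (−1)^0·+1^-3·-1^-4 = +1.
(a,b)_2: α=-21, β=-14; u≡7, v≡1 (mod 8); ε(u)ε(v)=1·0, αω(v)=-21·0, βω(u)=-14·0; sum ≡ 0  ⇒  +1.
Ram(14, -15) = {3, 7}; no ℚ_3-point on the conic.

[3, 7]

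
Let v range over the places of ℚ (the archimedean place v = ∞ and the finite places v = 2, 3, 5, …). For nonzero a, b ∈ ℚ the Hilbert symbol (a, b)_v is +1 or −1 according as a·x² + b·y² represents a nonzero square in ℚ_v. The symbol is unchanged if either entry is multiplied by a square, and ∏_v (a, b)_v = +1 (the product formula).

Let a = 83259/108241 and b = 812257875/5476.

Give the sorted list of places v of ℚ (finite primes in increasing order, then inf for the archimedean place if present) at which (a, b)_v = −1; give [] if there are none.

[2, 3, 13, 17]

Mod squares: a ≡ 11, b ≡ 3315. Check v ∈ {∞, 2, 3, 5, 7, 11, 13, 17, 29, 37, 47}.
v=37: a=37^0·(≡26), b=37^-2·(≡5) mod 37; (26|37)=+1, (5|37)=-1; (−1)^{0·-2·18}·(+1)^-2·(-1)^0 = +1.
v=2: v_2(a)=0, v_2(b)=-2; units ≡ 3, 3 (mod 8); ε·ε+αω+βω = 1·1+0·1+-2·1 ≡ 1  ⇒  (a,b)_2 = -1.
v=7: a=7^-2·(≡2), b=7^0·(≡1) mod 7; (2|7)=+1, (1|7)=+1; (−1)^{-2·0·3}·(+1)^0·(+1)^-2 = +1.
v=5: a=5^0·(≡4), b=5^3·(≡3) mod 5; (4|5)=+1, (3|5)=-1; (−1)^{0·3·2}·(+1)^3·(-1)^0 = +1.
v=11: a=11^1·(≡1), b=11^2·(≡9) mod 11; (1|11)=+1, (9|11)=+1; (−1)^{1·2·5}·(+1)^2·(+1)^1 = +1.
v=29: a=29^2·(≡21), b=29^0·(≡16) mod 29; (21|29)=-1, (16|29)=+1; (−1)^{2·0·14}·(-1)^0·(+1)^2 = +1.
v=13: a=13^0·(≡11), b=13^1·(≡7) mod 13; (11|13)=-1, (7|13)=-1; (−1)^{0·1·6}·(-1)^1·(-1)^0 = -1.
v=∞: 11 > 0 and 3315 > 0  ⇒  (a,b)_∞ = +1.
v=47: a=47^-2·(≡11), b=47^0·(≡42) mod 47; (11|47)=-1, (42|47)=+1; (−1)^{-2·0·23}·(-1)^0·(+1)^-2 = +1.
v=3: a=3^2·(≡2), b=3^5·(≡1) mod 3; (2|3)=-1, (1|3)=+1; (−1)^{2·5·1}·(-1)^5·(+1)^2 = -1.
v=17: a=17^0·(≡5), b=17^1·(≡16) mod 17; (5|17)=-1, (16|17)=+1; (−1)^{0·1·8}·(-1)^1·(+1)^0 = -1.
(11, 3315 / ℚ) ramifies at {2, 3, 13, 17}: a division algebra.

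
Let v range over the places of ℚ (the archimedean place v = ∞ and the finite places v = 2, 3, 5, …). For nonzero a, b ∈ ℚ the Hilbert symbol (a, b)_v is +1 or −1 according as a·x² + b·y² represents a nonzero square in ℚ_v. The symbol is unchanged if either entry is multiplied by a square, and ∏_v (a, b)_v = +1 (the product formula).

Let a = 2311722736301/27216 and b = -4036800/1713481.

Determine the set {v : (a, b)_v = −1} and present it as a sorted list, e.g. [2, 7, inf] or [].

Mod squares: a ≡ 554001, b ≡ -3. Check v ∈ {∞, 2, 3, 5, 7, 11, 17, 23, 29, 31, 37}.
v=11: a=11^2·(≡2), b=11^-2·(≡6) mod 11; (2|11)=-1, (6|11)=-1; (−1)^{2·-2·5}·(-1)^-2·(-1)^2 = +1.
v=17: a=17^0·(≡6), b=17^-2·(≡12) mod 17; (6|17)=-1, (12|17)=-1; (−1)^{0·-2·8}·(-1)^-2·(-1)^0 = +1.
v=7: a=7^-1·(≡2), b=7^-2·(≡4) mod 7; (2|7)=+1, (4|7)=+1; (−1)^{-1·-2·3}·(+1)^-2·(+1)^-1 = +1.
v=3: a=3^-5·(≡2), b=3^1·(≡2) mod 3; (2|3)=-1, (2|3)=-1; (−1)^{-5·1·1}·(-1)^1·(-1)^-5 = -1.
v=29: a=29^0·(≡10), b=29^2·(≡19) mod 29; (10|29)=-1, (19|29)=-1; (−1)^{0·2·14}·(-1)^2·(-1)^0 = +1.
v=5: a=5^0·(≡1), b=5^2·(≡3) mod 5; (1|5)=+1, (3|5)=-1; (−1)^{0·2·2}·(+1)^2·(-1)^0 = +1.
v=∞: 554001 > 0 and -3 < 0  ⇒  (a,b)_∞ = +1.
v=37: a=37^3·(≡33), b=37^0·(≡1) mod 37; (33|37)=+1, (1|37)=+1; (−1)^{3·0·18}·(+1)^0·(+1)^3 = +1.
v=2: v_2(a)=-4, v_2(b)=6; units ≡ 1, 5 (mod 8); ε·ε+αω+βω = 0·0+-4·1+6·0 ≡ 0  ⇒  (a,b)_2 = +1.
v=23: a=23^3·(≡2), b=23^0·(≡17) mod 23; (2|23)=+1, (17|23)=-1; (−1)^{3·0·11}·(+1)^0·(-1)^3 = -1.
v=31: a=31^1·(≡24), b=31^0·(≡8) mod 31; (24|31)=-1, (8|31)=+1; (−1)^{1·0·15}·(-1)^0·(+1)^1 = +1.
|Ram(554001, -3)| = 2, even; anisotropic at {3, 23}.

[3, 23]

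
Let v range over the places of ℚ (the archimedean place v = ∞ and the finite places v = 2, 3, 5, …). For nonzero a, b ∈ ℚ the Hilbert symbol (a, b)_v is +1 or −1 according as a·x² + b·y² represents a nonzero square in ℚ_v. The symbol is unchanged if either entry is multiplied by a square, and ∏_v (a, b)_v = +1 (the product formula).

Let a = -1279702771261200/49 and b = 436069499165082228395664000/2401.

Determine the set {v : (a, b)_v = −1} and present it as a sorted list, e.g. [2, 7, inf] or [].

(a, b) ≡ (-187473, 5610) mod (ℚ^×)²; places V = {2, 3, 5, 7, 11, 13, 17, 19, 23, ∞}.
(a,b)_11: α=1, u≡8; β=3, v≡4 (mod 11); (8|11)=-1, (4|11)=+1; sign (−1)^1·-1^3·+1^1 = +1.
(a,b)_2: α=4, β=7; u≡7, v≡5 (mod 8); ε(u)ε(v)=1·0, αω(v)=4·1, βω(u)=7·0; sum ≡ 0  ⇒  +1.
(a,b)_13: α=1, u≡3; β=2, v≡11 (mod 13); (3|13)=+1, (11|13)=-1; sign (−1)^0·+1^2·-1^1 = -1.
(a,b)_23: α=1, u≡21; β=2, v≡22 (mod 23); (21|23)=-1, (22|23)=-1; sign (−1)^0·-1^2·-1^1 = -1.
(a,b)_7: α=-2, u≡1; β=-4, v≡6 (mod 7); (1|7)=+1, (6|7)=-1; sign (−1)^0·+1^-4·-1^-2 = +1.
(a,b)_17: α=2, u≡11; β=3, v≡12 (mod 17); (11|17)=-1, (12|17)=-1; sign (−1)^0·-1^3·-1^2 = -1.
(a,b)_5: α=2, u≡3; β=3, v≡2 (mod 5); (3|5)=-1, (2|5)=-1; sign (−1)^0·-1^3·-1^2 = -1.
(a,b)_∞: sgn(-187473)=−, sgn(5610)=+, so +1.
(a,b)_19: α=1, u≡10; β=2, v≡9 (mod 19); (10|19)=-1, (9|19)=+1; sign (−1)^0·-1^2·+1^1 = +1.
(a,b)_3: α=11, u≡2; β=17, v≡1 (mod 3); (2|3)=-1, (1|3)=+1; sign (−1)^1·-1^17·+1^11 = +1.
(-187473, 5610 / ℚ) ramifies at {5, 13, 17, 23}: a division algebra.

[5, 13, 17, 23]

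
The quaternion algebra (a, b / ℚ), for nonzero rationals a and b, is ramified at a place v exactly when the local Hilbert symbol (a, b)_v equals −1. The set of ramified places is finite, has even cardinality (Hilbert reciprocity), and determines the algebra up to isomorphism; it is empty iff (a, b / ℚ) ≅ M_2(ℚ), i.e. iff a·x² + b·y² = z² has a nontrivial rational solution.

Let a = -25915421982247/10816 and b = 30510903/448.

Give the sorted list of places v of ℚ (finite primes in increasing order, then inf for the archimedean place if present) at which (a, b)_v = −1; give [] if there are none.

[3, 7, 17, 19]

(a, b) ≡ (-7, 156009) mod (ℚ^×)²; places V = {2, 3, 7, 13, 17, 19, 23, 37, ∞}.
(a,b)_2: α=-6, β=-6; u≡1, v≡1 (mod 8); ε(u)ε(v)=0·0, αω(v)=-6·0, βω(u)=-6·0; sum ≡ 0  ⇒  +1.
(a,b)_13: α=-2, u≡5; β=0, v≡12 (mod 13); (5|13)=-1, (12|13)=+1; sign (−1)^0·-1^0·+1^-2 = +1.
(a,b)_3: α=0, u≡2; β=1, v≡1 (mod 3); (2|3)=-1, (1|3)=+1; sign (−1)^0·-1^1·+1^0 = -1.
(a,b)_7: α=3, u≡5; β=-1, v≡3 (mod 7); (5|7)=-1, (3|7)=-1; sign (−1)^1·-1^-1·-1^3 = -1.
(a,b)_19: α=2, u≡10; β=1, v≡3 (mod 19); (10|19)=-1, (3|19)=-1; sign (−1)^0·-1^1·-1^2 = -1.
(a,b)_37: α=2, u≡33; β=2, v≡31 (mod 37); (33|37)=+1, (31|37)=-1; sign (−1)^0·+1^2·-1^2 = +1.
(a,b)_∞: sgn(-7)=−, sgn(156009)=+, so +1.
(a,b)_23: α=2, u≡4; β=1, v≡20 (mod 23); (4|23)=+1, (20|23)=-1; sign (−1)^0·+1^1·-1^2 = +1.
(a,b)_17: α=2, u≡14; β=1, v≡3 (mod 17); (14|17)=-1, (3|17)=-1; sign (−1)^0·-1^1·-1^2 = -1.
(-7, 156009 / ℚ) ramifies at {3, 7, 17, 19}: a division algebra.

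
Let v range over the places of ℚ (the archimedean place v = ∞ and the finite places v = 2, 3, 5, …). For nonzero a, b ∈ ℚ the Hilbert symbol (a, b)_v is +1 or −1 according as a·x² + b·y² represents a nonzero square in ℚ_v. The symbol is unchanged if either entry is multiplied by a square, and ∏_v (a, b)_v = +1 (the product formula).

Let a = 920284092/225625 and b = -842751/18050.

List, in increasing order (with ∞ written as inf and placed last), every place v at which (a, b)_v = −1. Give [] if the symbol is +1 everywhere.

[7, 13]

(a, b) ≡ (7, -78) mod (ℚ^×)²; places V = {2, 3, 5, 7, 13, 19, ∞}.
(a,b)_19: α=-2, u≡11; β=-2, v≡9 (mod 19); (11|19)=+1, (9|19)=+1; sign (−1)^0·+1^-2·+1^-2 = +1.
(a,b)_7: α=5, u≡2; β=4, v≡5 (mod 7); (2|7)=+1, (5|7)=-1; sign (−1)^0·+1^4·-1^5 = -1.
(a,b)_2: α=2, β=-1; u≡7, v≡1 (mod 8); ε(u)ε(v)=1·0, αω(v)=2·0, βω(u)=-1·0; sum ≡ 0  ⇒  +1.
(a,b)_13: α=2, u≡8; β=1, v≡5 (mod 13); (8|13)=-1, (5|13)=-1; sign (−1)^0·-1^1·-1^2 = -1.
(a,b)_5: α=-4, u≡2; β=-2, v≡2 (mod 5); (2|5)=-1, (2|5)=-1; sign (−1)^0·-1^-2·-1^-4 = +1.
(a,b)_3: α=4, u≡1; β=3, v≡1 (mod 3); (1|3)=+1, (1|3)=+1; sign (−1)^0·+1^3·+1^4 = +1.
(a,b)_∞: sgn(7)=+, sgn(-78)=−, so +1.
Ram(7, -78) = {7, 13}; no ℚ_7-point on the conic.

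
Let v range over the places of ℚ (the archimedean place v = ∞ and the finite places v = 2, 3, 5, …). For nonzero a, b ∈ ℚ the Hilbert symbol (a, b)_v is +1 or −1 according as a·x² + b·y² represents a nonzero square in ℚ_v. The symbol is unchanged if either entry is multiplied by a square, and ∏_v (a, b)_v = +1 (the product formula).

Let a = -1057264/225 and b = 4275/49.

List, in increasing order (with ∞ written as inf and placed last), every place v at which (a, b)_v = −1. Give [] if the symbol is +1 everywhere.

(a, b) ≡ (-391, 19) mod (ℚ^×)²; places V = {2, 3, 5, 7, 13, 17, 19, 23, ∞}.
(a,b)_3: α=-2, u≡2; β=2, v≡1 (mod 3); (2|3)=-1, (1|3)=+1; sign (−1)^0·-1^2·+1^-2 = +1.
(a,b)_13: α=2, u≡9; β=0, v≡5 (mod 13); (9|13)=+1, (5|13)=-1; sign (−1)^0·+1^0·-1^2 = +1.
(a,b)_17: α=1, u≡7; β=0, v≡13 (mod 17); (7|17)=-1, (13|17)=+1; sign (−1)^0·-1^0·+1^1 = +1.
(a,b)_23: α=1, u≡12; β=0, v≡22 (mod 23); (12|23)=+1, (22|23)=-1; sign (−1)^0·+1^0·-1^1 = -1.
(a,b)_19: α=0, u≡3; β=1, v≡17 (mod 19); (3|19)=-1, (17|19)=+1; sign (−1)^0·-1^1·+1^0 = -1.
(a,b)_∞: sgn(-391)=−, sgn(19)=+, so +1.
(a,b)_7: α=0, u≡2; β=-2, v≡5 (mod 7); (2|7)=+1, (5|7)=-1; sign (−1)^0·+1^-2·-1^0 = +1.
(a,b)_5: α=-2, u≡4; β=2, v≡4 (mod 5); (4|5)=+1, (4|5)=+1; sign (−1)^0·+1^2·+1^-2 = +1.
(a,b)_2: α=4, β=0; u≡1, v≡3 (mod 8); ε(u)ε(v)=0·1, αω(v)=4·1, βω(u)=0·0; sum ≡ 0  ⇒  +1.
(-391, 19 / ℚ) ramifies at {19, 23}: a division algebra.

[19, 23]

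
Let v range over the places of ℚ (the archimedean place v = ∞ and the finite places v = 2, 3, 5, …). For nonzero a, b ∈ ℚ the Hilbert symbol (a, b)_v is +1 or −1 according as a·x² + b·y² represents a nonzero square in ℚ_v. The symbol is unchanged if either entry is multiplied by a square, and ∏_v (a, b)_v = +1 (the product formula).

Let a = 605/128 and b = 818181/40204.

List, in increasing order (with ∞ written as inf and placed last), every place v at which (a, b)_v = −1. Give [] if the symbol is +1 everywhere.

(a, b) ≡ (10, 191919) mod (ℚ^×)²; places V = {2, 3, 5, 7, 11, 13, 19, 23, 37, ∞}.
(a,b)_2: α=-7, β=-2; u≡5, v≡7 (mod 8); ε(u)ε(v)=0·1, αω(v)=-7·0, βω(u)=-2·1; sum ≡ 0  ⇒  +1.
(a,b)_3: α=0, u≡1; β=5, v≡1 (mod 3); (1|3)=+1, (1|3)=+1; sign (−1)^0·+1^5·+1^0 = +1.
(a,b)_19: α=0, u≡12; β=-1, v≡14 (mod 19); (12|19)=-1, (14|19)=-1; sign (−1)^0·-1^-1·-1^0 = -1.
(a,b)_11: α=2, u≡7; β=0, v≡10 (mod 11); (7|11)=-1, (10|11)=-1; sign (−1)^0·-1^0·-1^2 = +1.
(a,b)_13: α=0, u≡3; β=1, v≡7 (mod 13); (3|13)=+1, (7|13)=-1; sign (−1)^0·+1^1·-1^0 = +1.
(a,b)_5: α=1, u≡2; β=0, v≡4 (mod 5); (2|5)=-1, (4|5)=+1; sign (−1)^0·-1^0·+1^1 = +1.
(a,b)_7: α=0, u≡5; β=1, v≡6 (mod 7); (5|7)=-1, (6|7)=-1; sign (−1)^0·-1^1·-1^0 = -1.
(a,b)_37: α=0, u≡16; β=1, v≡28 (mod 37); (16|37)=+1, (28|37)=+1; sign (−1)^0·+1^1·+1^0 = +1.
(a,b)_∞: sgn(10)=+, sgn(191919)=+, so +1.
(a,b)_23: α=0, u≡20; β=-2, v≡20 (mod 23); (20|23)=-1, (20|23)=-1; sign (−1)^0·-1^-2·-1^0 = +1.
|Ram(10, 191919)| = 2, even; anisotropic at {7, 19}.

[7, 19]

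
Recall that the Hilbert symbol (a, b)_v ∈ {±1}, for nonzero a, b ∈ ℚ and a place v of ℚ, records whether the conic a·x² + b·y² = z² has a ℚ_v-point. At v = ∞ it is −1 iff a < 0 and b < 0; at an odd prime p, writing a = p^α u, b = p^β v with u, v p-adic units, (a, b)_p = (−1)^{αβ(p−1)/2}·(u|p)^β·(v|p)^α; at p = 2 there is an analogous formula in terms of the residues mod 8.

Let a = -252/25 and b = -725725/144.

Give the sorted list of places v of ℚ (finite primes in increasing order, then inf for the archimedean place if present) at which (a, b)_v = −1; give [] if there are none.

Mod squares: a ≡ -7, b ≡ -29029. Check v ∈ {∞, 2, 3, 5, 7, 11, 13, 29}.
v=5: a=5^-2·(≡3), b=5^2·(≡4) mod 5; (3|5)=-1, (4|5)=+1; (−1)^{-2·2·2}·(-1)^2·(+1)^-2 = +1.
v=13: a=13^0·(≡5), b=13^1·(≡10) mod 13; (5|13)=-1, (10|13)=+1; (−1)^{0·1·6}·(-1)^1·(+1)^0 = -1.
v=7: a=7^1·(≡5), b=7^1·(≡4) mod 7; (5|7)=-1, (4|7)=+1; (−1)^{1·1·3}·(-1)^1·(+1)^1 = +1.
v=11: a=11^0·(≡4), b=11^1·(≡3) mod 11; (4|11)=+1, (3|11)=+1; (−1)^{0·1·5}·(+1)^1·(+1)^0 = +1.
v=29: a=29^0·(≡5), b=29^1·(≡27) mod 29; (5|29)=+1, (27|29)=-1; (−1)^{0·1·14}·(+1)^1·(-1)^0 = +1.
v=3: a=3^2·(≡2), b=3^-2·(≡2) mod 3; (2|3)=-1, (2|3)=-1; (−1)^{2·-2·1}·(-1)^-2·(-1)^2 = +1.
v=2: v_2(a)=2, v_2(b)=-4; units ≡ 1, 3 (mod 8); ε·ε+αω+βω = 0·1+2·1+-4·0 ≡ 0  ⇒  (a,b)_2 = +1.
v=∞: -7 < 0 and -29029 < 0  ⇒  (a,b)_∞ = -1.
Ram(-7, -29029) = {13, ∞}; no ℚ_13-point on the conic.

[13, inf]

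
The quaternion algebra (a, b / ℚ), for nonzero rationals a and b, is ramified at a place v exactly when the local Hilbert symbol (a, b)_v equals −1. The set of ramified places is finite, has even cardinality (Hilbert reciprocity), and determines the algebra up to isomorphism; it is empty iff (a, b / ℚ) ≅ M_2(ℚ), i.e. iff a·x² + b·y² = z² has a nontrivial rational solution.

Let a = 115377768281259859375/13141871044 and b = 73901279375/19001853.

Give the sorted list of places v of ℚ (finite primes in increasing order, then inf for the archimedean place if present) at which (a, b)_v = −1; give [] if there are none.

Mod squares: a ≡ 153439, b ≡ 5291. Check v ∈ {∞, 2, 3, 5, 7, 11, 13, 29, 31, 37, 43}.
v=7: a=7^4·(≡5), b=7^4·(≡6) mod 7; (5|7)=-1, (6|7)=-1; (−1)^{4·4·3}·(-1)^4·(-1)^4 = +1.
v=43: a=43^-4·(≡31), b=43^0·(≡27) mod 43; (31|43)=+1, (27|43)=-1; (−1)^{-4·0·21}·(+1)^0·(-1)^-4 = +1.
v=5: a=5^6·(≡4), b=5^4·(≡4) mod 5; (4|5)=+1, (4|5)=+1; (−1)^{6·4·2}·(+1)^4·(+1)^6 = +1.
v=31: a=31^-2·(≡4), b=31^-2·(≡13) mod 31; (4|31)=+1, (13|31)=-1; (−1)^{-2·-2·15}·(+1)^-2·(-1)^-2 = +1.
v=13: a=13^1·(≡10), b=13^-3·(≡10) mod 13; (10|13)=+1, (10|13)=+1; (−1)^{1·-3·6}·(+1)^-3·(+1)^1 = +1.
v=29: a=29^1·(≡20), b=29^0·(≡24) mod 29; (20|29)=+1, (24|29)=+1; (−1)^{1·0·14}·(+1)^0·(+1)^1 = +1.
v=∞: 153439 > 0 and 5291 > 0  ⇒  (a,b)_∞ = +1.
v=2: v_2(a)=-2, v_2(b)=0; units ≡ 7, 3 (mod 8); ε·ε+αω+βω = 1·1+-2·1+0·0 ≡ 1  ⇒  (a,b)_2 = -1.
v=37: a=37^3·(≡7), b=37^1·(≡6) mod 37; (7|37)=+1, (6|37)=-1; (−1)^{3·1·18}·(+1)^1·(-1)^3 = -1.
v=11: a=11^5·(≡4), b=11^3·(≡10) mod 11; (4|11)=+1, (10|11)=-1; (−1)^{5·3·5}·(+1)^3·(-1)^5 = +1.
v=3: a=3^0·(≡1), b=3^-2·(≡2) mod 3; (1|3)=+1, (2|3)=-1; (−1)^{0·-2·1}·(+1)^-2·(-1)^0 = +1.
(153439, 5291 / ℚ) ramifies at {2, 37}: a division algebra.

[2, 37]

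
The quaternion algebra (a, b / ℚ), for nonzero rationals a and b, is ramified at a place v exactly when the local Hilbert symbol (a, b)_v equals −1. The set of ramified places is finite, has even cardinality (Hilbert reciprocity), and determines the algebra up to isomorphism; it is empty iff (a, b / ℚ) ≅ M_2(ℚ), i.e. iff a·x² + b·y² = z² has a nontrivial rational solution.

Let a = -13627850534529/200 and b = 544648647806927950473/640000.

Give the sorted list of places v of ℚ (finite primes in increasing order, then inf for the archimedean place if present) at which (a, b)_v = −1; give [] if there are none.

[7, 37]

(a, b) ≡ (-261247602, 563673) mod (ℚ^×)²; places V = {2, 3, 5, 7, 11, 17, 19, 29, 31, 37, ∞}.
(a,b)_19: α=2, u≡16; β=3, v≡13 (mod 19); (16|19)=+1, (13|19)=-1; sign (−1)^0·+1^3·-1^2 = +1.
(a,b)_29: α=1, u≡9; β=1, v≡1 (mod 29); (9|29)=+1, (1|29)=+1; sign (−1)^0·+1^1·+1^1 = +1.
(a,b)_5: α=-2, u≡2; β=-4, v≡2 (mod 5); (2|5)=-1, (2|5)=-1; sign (−1)^0·-1^-4·-1^-2 = +1.
(a,b)_31: α=1, u≡4; β=1, v≡3 (mod 31); (4|31)=+1, (3|31)=-1; sign (−1)^1·+1^1·-1^1 = +1.
(a,b)_∞: sgn(-261247602)=−, sgn(563673)=+, so +1.
(a,b)_17: α=3, u≡8; β=6, v≡2 (mod 17); (8|17)=+1, (2|17)=+1; sign (−1)^0·+1^6·+1^3 = +1.
(a,b)_3: α=1, u≡2; β=5, v≡1 (mod 3); (2|3)=-1, (1|3)=+1; sign (−1)^1·-1^5·+1^1 = +1.
(a,b)_7: α=1, u≡2; β=0, v≡3 (mod 7); (2|7)=+1, (3|7)=-1; sign (−1)^0·+1^0·-1^1 = -1.
(a,b)_11: α=1, u≡7; β=1, v≡5 (mod 11); (7|11)=-1, (5|11)=+1; sign (−1)^1·-1^1·+1^1 = +1.
(a,b)_37: α=1, u≡28; β=2, v≡35 (mod 37); (28|37)=+1, (35|37)=-1; sign (−1)^0·+1^2·-1^1 = -1.
(a,b)_2: α=-3, β=-10; u≡7, v≡1 (mod 8); ε(u)ε(v)=1·0, αω(v)=-3·0, βω(u)=-10·0; sum ≡ 0  ⇒  +1.
(-261247602, 563673 / ℚ) ramifies at {7, 37}: a division algebra.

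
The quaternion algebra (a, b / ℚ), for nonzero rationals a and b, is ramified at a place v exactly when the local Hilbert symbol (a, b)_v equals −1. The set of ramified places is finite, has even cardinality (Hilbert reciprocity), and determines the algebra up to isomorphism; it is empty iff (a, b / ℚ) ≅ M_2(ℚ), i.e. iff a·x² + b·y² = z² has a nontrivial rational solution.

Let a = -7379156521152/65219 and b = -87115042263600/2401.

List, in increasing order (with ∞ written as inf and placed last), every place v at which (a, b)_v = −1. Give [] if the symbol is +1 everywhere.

(a, b) ≡ (-187473, -289731) mod (ℚ^×)²; places V = {2, 3, 5, 7, 11, 13, 17, 19, 23, ∞}.
(a,b)_3: α=5, u≡2; β=3, v≡2 (mod 3); (2|3)=-1, (2|3)=-1; sign (−1)^1·-1^3·-1^5 = -1.
(a,b)_7: α=-2, u≡4; β=-4, v≡6 (mod 7); (4|7)=+1, (6|7)=-1; sign (−1)^0·+1^-4·-1^-2 = +1.
(a,b)_11: α=-3, u≡7; β=0, v≡4 (mod 11); (7|11)=-1, (4|11)=+1; sign (−1)^0·-1^0·+1^-3 = +1.
(a,b)_5: α=0, u≡2; β=2, v≡1 (mod 5); (2|5)=-1, (1|5)=+1; sign (−1)^0·-1^2·+1^0 = +1.
(a,b)_13: α=1, u≡1; β=1, v≡5 (mod 13); (1|13)=+1, (5|13)=-1; sign (−1)^0·+1^1·-1^1 = -1.
(a,b)_2: α=6, β=4; u≡7, v≡5 (mod 8); ε(u)ε(v)=1·0, αω(v)=6·1, βω(u)=4·0; sum ≡ 0  ⇒  +1.
(a,b)_17: α=4, u≡11; β=5, v≡9 (mod 17); (11|17)=-1, (9|17)=+1; sign (−1)^0·-1^5·+1^4 = -1.
(a,b)_∞: sgn(-187473)=−, sgn(-289731)=−, so -1.
(a,b)_19: α=1, u≡14; β=1, v≡18 (mod 19); (14|19)=-1, (18|19)=-1; sign (−1)^1·-1^1·-1^1 = -1.
(a,b)_23: α=1, u≡17; β=1, v≡21 (mod 23); (17|23)=-1, (21|23)=-1; sign (−1)^1·-1^1·-1^1 = -1.
Ram(-187473, -289731) = {3, 13, 17, 19, 23, ∞}; no ℚ_3-point on the conic.

[3, 13, 17, 19, 23, inf]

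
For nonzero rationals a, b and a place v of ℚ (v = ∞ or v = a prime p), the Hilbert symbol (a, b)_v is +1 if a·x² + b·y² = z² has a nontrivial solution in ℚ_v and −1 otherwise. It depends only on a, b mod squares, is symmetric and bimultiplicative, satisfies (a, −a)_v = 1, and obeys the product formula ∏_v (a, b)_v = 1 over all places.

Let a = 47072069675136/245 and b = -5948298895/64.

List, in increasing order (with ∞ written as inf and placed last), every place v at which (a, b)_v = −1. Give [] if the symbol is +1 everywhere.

[17, 29]

Mod squares: a ≡ 10730, b ≡ -1003255. Check v ∈ {∞, 2, 3, 5, 7, 11, 17, 29, 37}.
v=17: a=17^2·(≡5), b=17^1·(≡9) mod 17; (5|17)=-1, (9|17)=+1; (−1)^{2·1·8}·(-1)^1·(+1)^2 = -1.
v=∞: 10730 > 0 and -1003255 < 0  ⇒  (a,b)_∞ = +1.
v=2: v_2(a)=7, v_2(b)=-6; units ≡ 5, 1 (mod 8); ε·ε+αω+βω = 0·0+7·0+-6·1 ≡ 0  ⇒  (a,b)_2 = +1.
v=11: a=11^4·(≡3), b=11^3·(≡10) mod 11; (3|11)=+1, (10|11)=-1; (−1)^{4·3·5}·(+1)^3·(-1)^4 = +1.
v=5: a=5^-1·(≡4), b=5^1·(≡4) mod 5; (4|5)=+1, (4|5)=+1; (−1)^{-1·1·2}·(+1)^1·(+1)^-1 = +1.
v=37: a=37^1·(≡19), b=37^1·(≡2) mod 37; (19|37)=-1, (2|37)=-1; (−1)^{1·1·18}·(-1)^1·(-1)^1 = +1.
v=7: a=7^-2·(≡6), b=7^2·(≡5) mod 7; (6|7)=-1, (5|7)=-1; (−1)^{-2·2·3}·(-1)^2·(-1)^-2 = +1.
v=29: a=29^1·(≡28), b=29^1·(≡14) mod 29; (28|29)=+1, (14|29)=-1; (−1)^{1·1·14}·(+1)^1·(-1)^1 = -1.
v=3: a=3^4·(≡2), b=3^0·(≡2) mod 3; (2|3)=-1, (2|3)=-1; (−1)^{4·0·1}·(-1)^0·(-1)^4 = +1.
Ram(10730, -1003255) = {17, 29}; no ℚ_17-point on the conic.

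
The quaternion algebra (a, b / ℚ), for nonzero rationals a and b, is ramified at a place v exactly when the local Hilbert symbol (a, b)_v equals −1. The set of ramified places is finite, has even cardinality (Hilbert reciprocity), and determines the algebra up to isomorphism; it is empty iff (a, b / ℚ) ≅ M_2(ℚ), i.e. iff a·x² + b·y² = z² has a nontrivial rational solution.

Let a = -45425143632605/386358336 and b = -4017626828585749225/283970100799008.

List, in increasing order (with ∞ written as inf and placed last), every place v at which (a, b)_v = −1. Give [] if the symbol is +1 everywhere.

[5, inf]

(a, b) ≡ (-95645, -38258) mod (ℚ^×)²; places V = {2, 3, 5, 7, 11, 13, 19, 23, 31, 37, 41, 47, ∞}.
(a,b)_2: α=-6, β=-5; u≡3, v≡7 (mod 8); ε(u)ε(v)=1·1, αω(v)=-6·0, βω(u)=-5·1; sum ≡ 0  ⇒  +1.
(a,b)_41: α=0, u≡9; β=-2, v≡1 (mod 41); (9|41)=+1, (1|41)=+1; sign (−1)^0·+1^-2·+1^0 = +1.
(a,b)_47: α=1, u≡39; β=1, v≡12 (mod 47); (39|47)=-1, (12|47)=+1; sign (−1)^1·-1^1·+1^1 = +1.
(a,b)_7: α=-2, u≡5; β=2, v≡2 (mod 7); (5|7)=-1, (2|7)=+1; sign (−1)^0·-1^2·+1^-2 = +1.
(a,b)_31: α=2, u≡29; β=2, v≡23 (mod 31); (29|31)=-1, (23|31)=-1; sign (−1)^0·-1^2·-1^2 = +1.
(a,b)_19: α=2, u≡6; β=4, v≡18 (mod 19); (6|19)=+1, (18|19)=-1; sign (−1)^0·+1^4·-1^2 = +1.
(a,b)_∞: sgn(-95645)=−, sgn(-38258)=−, so -1.
(a,b)_23: α=0, u≡6; β=-2, v≡15 (mod 23); (6|23)=+1, (15|23)=-1; sign (−1)^0·+1^-2·-1^0 = +1.
(a,b)_11: α=1, u≡2; β=1, v≡4 (mod 11); (2|11)=-1, (4|11)=+1; sign (−1)^1·-1^1·+1^1 = +1.
(a,b)_3: α=-6, u≡1; β=-10, v≡1 (mod 3); (1|3)=+1, (1|3)=+1; sign (−1)^0·+1^-10·+1^-6 = +1.
(a,b)_37: α=3, u≡17; β=3, v≡35 (mod 37); (17|37)=-1, (35|37)=-1; sign (−1)^0·-1^3·-1^3 = +1.
(a,b)_13: α=-2, u≡10; β=-2, v≡1 (mod 13); (10|13)=+1, (1|13)=+1; sign (−1)^0·+1^-2·+1^-2 = +1.
(a,b)_5: α=1, u≡4; β=2, v≡2 (mod 5); (4|5)=+1, (2|5)=-1; sign (−1)^0·+1^2·-1^1 = -1.
(-95645, -38258 / ℚ) ramifies at {5, ∞}: a division algebra.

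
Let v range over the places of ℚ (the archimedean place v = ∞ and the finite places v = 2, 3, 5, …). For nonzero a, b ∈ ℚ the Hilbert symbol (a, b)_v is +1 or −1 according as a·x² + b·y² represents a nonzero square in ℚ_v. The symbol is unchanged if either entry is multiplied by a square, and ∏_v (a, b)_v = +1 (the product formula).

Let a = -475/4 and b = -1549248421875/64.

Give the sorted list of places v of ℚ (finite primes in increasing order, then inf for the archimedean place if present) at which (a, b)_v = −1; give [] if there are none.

[3, 29, 41, inf]

(a, b) ≡ (-19, -274659) mod (ℚ^×)²; places V = {2, 3, 5, 7, 11, 19, 29, 41, ∞}.
(a,b)_19: α=1, u≡8; β=2, v≡5 (mod 19); (8|19)=-1, (5|19)=+1; sign (−1)^0·-1^2·+1^1 = +1.
(a,b)_∞: sgn(-19)=−, sgn(-274659)=−, so -1.
(a,b)_2: α=-2, β=-6; u≡5, v≡5 (mod 8); ε(u)ε(v)=0·0, αω(v)=-2·1, βω(u)=-6·1; sum ≡ 0  ⇒  +1.
(a,b)_29: α=0, u≡19; β=1, v≡18 (mod 29); (19|29)=-1, (18|29)=-1; sign (−1)^0·-1^1·-1^0 = -1.
(a,b)_5: α=2, u≡4; β=6, v≡4 (mod 5); (4|5)=+1, (4|5)=+1; sign (−1)^0·+1^6·+1^2 = +1.
(a,b)_41: α=0, u≡35; β=1, v≡8 (mod 41); (35|41)=-1, (8|41)=+1; sign (−1)^0·-1^1·+1^0 = -1.
(a,b)_3: α=0, u≡2; β=1, v≡1 (mod 3); (2|3)=-1, (1|3)=+1; sign (−1)^0·-1^1·+1^0 = -1.
(a,b)_11: α=0, u≡5; β=1, v≡5 (mod 11); (5|11)=+1, (5|11)=+1; sign (−1)^0·+1^1·+1^0 = +1.
(a,b)_7: α=0, u≡2; β=1, v≡6 (mod 7); (2|7)=+1, (6|7)=-1; sign (−1)^0·+1^1·-1^0 = +1.
Ram(-19, -274659) = {3, 29, 41, ∞}; no ℚ_3-point on the conic.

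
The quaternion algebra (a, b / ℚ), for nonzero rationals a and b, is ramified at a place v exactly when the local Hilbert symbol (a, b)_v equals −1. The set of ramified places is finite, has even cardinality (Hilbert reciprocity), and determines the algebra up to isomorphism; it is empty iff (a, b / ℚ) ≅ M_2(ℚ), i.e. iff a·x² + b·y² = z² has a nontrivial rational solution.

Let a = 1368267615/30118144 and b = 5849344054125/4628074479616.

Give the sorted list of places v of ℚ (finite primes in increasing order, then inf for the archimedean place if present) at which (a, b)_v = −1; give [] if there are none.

[13, 31]

Mod squares: a ≡ 421135, b ≡ 22165. Check v ∈ {∞, 2, 3, 5, 7, 11, 13, 19, 31}.
v=3: a=3^2·(≡1), b=3^4·(≡1) mod 3; (1|3)=+1, (1|3)=+1; (−1)^{2·4·1}·(+1)^4·(+1)^2 = +1.
v=13: a=13^1·(≡10), b=13^1·(≡8) mod 13; (10|13)=+1, (8|13)=-1; (−1)^{1·1·6}·(+1)^1·(-1)^1 = -1.
v=2: v_2(a)=-8, v_2(b)=-14; units ≡ 7, 5 (mod 8); ε·ε+αω+βω = 1·0+-8·1+-14·0 ≡ 0  ⇒  (a,b)_2 = +1.
v=19: a=19^3·(≡11), b=19^4·(≡16) mod 19; (11|19)=+1, (16|19)=+1; (−1)^{3·4·9}·(+1)^4·(+1)^3 = +1.
v=11: a=11^1·(≡9), b=11^1·(≡6) mod 11; (9|11)=+1, (6|11)=-1; (−1)^{1·1·5}·(+1)^1·(-1)^1 = +1.
v=7: a=7^-6·(≡2), b=7^-10·(≡3) mod 7; (2|7)=+1, (3|7)=-1; (−1)^{-6·-10·3}·(+1)^-10·(-1)^-6 = +1.
v=31: a=31^1·(≡20), b=31^1·(≡20) mod 31; (20|31)=+1, (20|31)=+1; (−1)^{1·1·15}·(+1)^1·(+1)^1 = -1.
v=∞: 421135 > 0 and 22165 > 0  ⇒  (a,b)_∞ = +1.
v=5: a=5^1·(≡2), b=5^3·(≡3) mod 5; (2|5)=-1, (3|5)=-1; (−1)^{1·3·2}·(-1)^3·(-1)^1 = +1.
(421135, 22165 / ℚ) ramifies at {13, 31}: a division algebra.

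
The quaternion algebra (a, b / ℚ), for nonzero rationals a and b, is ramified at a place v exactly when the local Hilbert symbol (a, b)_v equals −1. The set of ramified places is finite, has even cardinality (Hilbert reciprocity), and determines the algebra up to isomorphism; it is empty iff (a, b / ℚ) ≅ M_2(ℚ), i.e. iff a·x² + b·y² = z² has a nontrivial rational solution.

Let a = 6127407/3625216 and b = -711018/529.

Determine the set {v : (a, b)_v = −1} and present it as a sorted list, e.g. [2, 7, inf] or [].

Mod squares: a ≡ 143, b ≡ -8778. Check v ∈ {∞, 2, 3, 7, 11, 13, 17, 19, 23}.
v=17: a=17^-2·(≡11), b=17^0·(≡12) mod 17; (11|17)=-1, (12|17)=-1; (−1)^{-2·0·8}·(-1)^0·(-1)^-2 = +1.
v=7: a=7^-2·(≡6), b=7^1·(≡6) mod 7; (6|7)=-1, (6|7)=-1; (−1)^{-2·1·3}·(-1)^1·(-1)^-2 = -1.
v=23: a=23^2·(≡7), b=23^-2·(≡4) mod 23; (7|23)=-1, (4|23)=+1; (−1)^{2·-2·11}·(-1)^-2·(+1)^2 = +1.
v=∞: 143 > 0 and -8778 < 0  ⇒  (a,b)_∞ = +1.
v=13: a=13^1·(≡5), b=13^0·(≡12) mod 13; (5|13)=-1, (12|13)=+1; (−1)^{1·0·6}·(-1)^0·(+1)^1 = +1.
v=19: a=19^0·(≡12), b=19^1·(≡10) mod 19; (12|19)=-1, (10|19)=-1; (−1)^{0·1·9}·(-1)^1·(-1)^0 = -1.
v=3: a=3^4·(≡2), b=3^5·(≡2) mod 3; (2|3)=-1, (2|3)=-1; (−1)^{4·5·1}·(-1)^5·(-1)^4 = -1.
v=2: v_2(a)=-8, v_2(b)=1; units ≡ 7, 3 (mod 8); ε·ε+αω+βω = 1·1+-8·1+1·0 ≡ 1  ⇒  (a,b)_2 = -1.
v=11: a=11^1·(≡8), b=11^1·(≡9) mod 11; (8|11)=-1, (9|11)=+1; (−1)^{1·1·5}·(-1)^1·(+1)^1 = +1.
|Ram(143, -8778)| = 4, even; anisotropic at {2, 3, 7, 19}.

[2, 3, 7, 19]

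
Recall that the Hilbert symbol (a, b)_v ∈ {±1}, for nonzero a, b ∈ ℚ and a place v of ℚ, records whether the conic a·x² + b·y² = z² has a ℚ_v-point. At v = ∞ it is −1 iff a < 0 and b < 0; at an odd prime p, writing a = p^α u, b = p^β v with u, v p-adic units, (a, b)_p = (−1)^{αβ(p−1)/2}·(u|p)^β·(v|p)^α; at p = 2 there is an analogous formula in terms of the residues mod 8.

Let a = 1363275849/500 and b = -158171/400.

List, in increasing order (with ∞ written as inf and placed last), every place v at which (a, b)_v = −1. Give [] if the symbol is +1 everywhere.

Mod squares: a ≡ 76245, b ≡ -299. Check v ∈ {∞, 2, 3, 5, 13, 17, 23}.
v=3: a=3^1·(≡2), b=3^0·(≡1) mod 3; (2|3)=-1, (1|3)=+1; (−1)^{1·0·1}·(-1)^0·(+1)^1 = +1.
v=23: a=23^3·(≡13), b=23^3·(≡19) mod 23; (13|23)=+1, (19|23)=-1; (−1)^{3·3·11}·(+1)^3·(-1)^3 = +1.
v=5: a=5^-3·(≡1), b=5^-2·(≡4) mod 5; (1|5)=+1, (4|5)=+1; (−1)^{-3·-2·2}·(+1)^-2·(+1)^-3 = +1.
v=13: a=13^3·(≡11), b=13^1·(≡4) mod 13; (11|13)=-1, (4|13)=+1; (−1)^{3·1·6}·(-1)^1·(+1)^3 = -1.
v=17: a=17^1·(≡6), b=17^0·(≡11) mod 17; (6|17)=-1, (11|17)=-1; (−1)^{1·0·8}·(-1)^0·(-1)^1 = -1.
v=2: v_2(a)=-2, v_2(b)=-4; units ≡ 5, 5 (mod 8); ε·ε+αω+βω = 0·0+-2·1+-4·1 ≡ 0  ⇒  (a,b)_2 = +1.
v=∞: 76245 > 0 and -299 < 0  ⇒  (a,b)_∞ = +1.
(76245, -299 / ℚ) ramifies at {13, 17}: a division algebra.

[13, 17]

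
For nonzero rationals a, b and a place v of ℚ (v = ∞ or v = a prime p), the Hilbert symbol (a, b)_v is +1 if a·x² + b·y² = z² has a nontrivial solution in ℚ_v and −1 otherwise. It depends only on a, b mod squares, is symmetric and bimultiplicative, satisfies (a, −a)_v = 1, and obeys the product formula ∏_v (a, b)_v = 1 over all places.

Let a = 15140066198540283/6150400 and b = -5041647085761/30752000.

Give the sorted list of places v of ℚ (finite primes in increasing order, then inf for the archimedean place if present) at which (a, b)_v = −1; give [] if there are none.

Mod squares: a ≡ 30107, b ≡ -76245. Check v ∈ {∞, 2, 3, 5, 7, 11, 13, 17, 19, 23, 29, 31}.
v=3: a=3^4·(≡2), b=3^3·(≡1) mod 3; (2|3)=-1, (1|3)=+1; (−1)^{4·3·1}·(-1)^3·(+1)^4 = -1.
v=17: a=17^1·(≡5), b=17^1·(≡3) mod 17; (5|17)=-1, (3|17)=-1; (−1)^{1·1·8}·(-1)^1·(-1)^1 = +1.
v=11: a=11^3·(≡4), b=11^2·(≡7) mod 11; (4|11)=+1, (7|11)=-1; (−1)^{3·2·5}·(+1)^2·(-1)^3 = -1.
v=7: a=7^1·(≡3), b=7^0·(≡6) mod 7; (3|7)=-1, (6|7)=-1; (−1)^{1·0·3}·(-1)^0·(-1)^1 = -1.
v=31: a=31^-2·(≡13), b=31^-2·(≡27) mod 31; (13|31)=-1, (27|31)=-1; (−1)^{-2·-2·15}·(-1)^-2·(-1)^-2 = +1.
v=19: a=19^2·(≡9), b=19^2·(≡2) mod 19; (9|19)=+1, (2|19)=-1; (−1)^{2·2·9}·(+1)^2·(-1)^2 = +1.
v=∞: 30107 > 0 and -76245 < 0  ⇒  (a,b)_∞ = +1.
v=2: v_2(a)=-8, v_2(b)=-8; units ≡ 3, 3 (mod 8); ε·ε+αω+βω = 1·1+-8·1+-8·1 ≡ 1  ⇒  (a,b)_2 = -1.
v=5: a=5^-2·(≡3), b=5^-3·(≡4) mod 5; (3|5)=-1, (4|5)=+1; (−1)^{-2·-3·2}·(-1)^-3·(+1)^-2 = -1.
v=23: a=23^1·(≡20), b=23^1·(≡5) mod 23; (20|23)=-1, (5|23)=-1; (−1)^{1·1·11}·(-1)^1·(-1)^1 = -1.
v=13: a=13^2·(≡10), b=13^1·(≡5) mod 13; (10|13)=+1, (5|13)=-1; (−1)^{2·1·6}·(+1)^1·(-1)^2 = +1.
v=29: a=29^2·(≡24), b=29^2·(≡20) mod 29; (24|29)=+1, (20|29)=+1; (−1)^{2·2·14}·(+1)^2·(+1)^2 = +1.
(30107, -76245 / ℚ) ramifies at {2, 3, 5, 7, 11, 23}: a division algebra.

[2, 3, 5, 7, 11, 23]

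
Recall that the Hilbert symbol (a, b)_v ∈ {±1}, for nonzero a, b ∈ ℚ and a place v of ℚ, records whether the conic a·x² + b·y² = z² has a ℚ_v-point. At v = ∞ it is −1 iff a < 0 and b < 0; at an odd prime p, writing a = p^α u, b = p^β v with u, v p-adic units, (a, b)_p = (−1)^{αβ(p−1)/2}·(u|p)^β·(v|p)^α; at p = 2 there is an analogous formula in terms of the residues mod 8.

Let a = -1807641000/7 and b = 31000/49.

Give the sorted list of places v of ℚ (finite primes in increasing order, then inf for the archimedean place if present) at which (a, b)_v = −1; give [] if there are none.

[5, 11]

Mod squares: a ≡ -14630, b ≡ 310. Check v ∈ {∞, 2, 3, 5, 7, 11, 19, 31}.
v=19: a=19^1·(≡6), b=19^0·(≡1) mod 19; (6|19)=+1, (1|19)=+1; (−1)^{1·0·9}·(+1)^0·(+1)^1 = +1.
v=11: a=11^1·(≡5), b=11^0·(≡7) mod 11; (5|11)=+1, (7|11)=-1; (−1)^{1·0·5}·(+1)^0·(-1)^1 = -1.
v=∞: -14630 < 0 and 310 > 0  ⇒  (a,b)_∞ = +1.
v=3: a=3^2·(≡1), b=3^0·(≡1) mod 3; (1|3)=+1, (1|3)=+1; (−1)^{2·0·1}·(+1)^0·(+1)^2 = +1.
v=2: v_2(a)=3, v_2(b)=3; units ≡ 5, 3 (mod 8); ε·ε+αω+βω = 0·1+3·1+3·1 ≡ 0  ⇒  (a,b)_2 = +1.
v=7: a=7^-1·(≡3), b=7^-2·(≡4) mod 7; (3|7)=-1, (4|7)=+1; (−1)^{-1·-2·3}·(-1)^-2·(+1)^-1 = +1.
v=5: a=5^3·(≡1), b=5^3·(≡2) mod 5; (1|5)=+1, (2|5)=-1; (−1)^{3·3·2}·(+1)^3·(-1)^3 = -1.
v=31: a=31^2·(≡7), b=31^1·(≡28) mod 31; (7|31)=+1, (28|31)=+1; (−1)^{2·1·15}·(+1)^1·(+1)^2 = +1.
|Ram(-14630, 310)| = 2, even; anisotropic at {5, 11}.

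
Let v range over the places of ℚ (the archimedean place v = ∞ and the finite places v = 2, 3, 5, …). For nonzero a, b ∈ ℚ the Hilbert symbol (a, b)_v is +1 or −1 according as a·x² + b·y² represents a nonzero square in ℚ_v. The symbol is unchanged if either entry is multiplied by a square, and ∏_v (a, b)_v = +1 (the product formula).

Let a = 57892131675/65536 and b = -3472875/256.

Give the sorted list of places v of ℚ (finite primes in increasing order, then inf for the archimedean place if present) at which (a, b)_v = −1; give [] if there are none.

Mod squares: a ≡ 3, b ≡ -35. Check v ∈ {∞, 2, 3, 5, 7}.
v=3: a=3^9·(≡1), b=3^4·(≡1) mod 3; (1|3)=+1, (1|3)=+1; (−1)^{9·4·1}·(+1)^4·(+1)^9 = +1.
v=5: a=5^2·(≡2), b=5^3·(≡2) mod 5; (2|5)=-1, (2|5)=-1; (−1)^{2·3·2}·(-1)^3·(-1)^2 = -1.
v=2: v_2(a)=-16, v_2(b)=-8; units ≡ 3, 5 (mod 8); ε·ε+αω+βω = 1·0+-16·1+-8·1 ≡ 0  ⇒  (a,b)_2 = +1.
v=7: a=7^6·(≡5), b=7^3·(≡1) mod 7; (5|7)=-1, (1|7)=+1; (−1)^{6·3·3}·(-1)^3·(+1)^6 = -1.
v=∞: 3 > 0 and -35 < 0  ⇒  (a,b)_∞ = +1.
Ram(3, -35) = {5, 7}; no ℚ_5-point on the conic.

[5, 7]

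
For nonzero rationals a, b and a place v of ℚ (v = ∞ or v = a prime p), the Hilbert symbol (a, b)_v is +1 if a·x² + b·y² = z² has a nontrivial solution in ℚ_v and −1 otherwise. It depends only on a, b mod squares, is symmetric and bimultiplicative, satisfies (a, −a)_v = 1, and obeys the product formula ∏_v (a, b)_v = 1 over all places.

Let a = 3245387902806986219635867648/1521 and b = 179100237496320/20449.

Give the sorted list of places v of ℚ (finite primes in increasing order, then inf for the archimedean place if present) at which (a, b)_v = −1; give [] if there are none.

Mod squares: a ≡ 209797, b ≡ 6196945. Check v ∈ {∞, 2, 3, 5, 7, 11, 13, 17, 19, 37, 41, 43}.
v=∞: 209797 > 0 and 6196945 > 0  ⇒  (a,b)_∞ = +1.
v=3: a=3^-2·(≡1), b=3^2·(≡1) mod 3; (1|3)=+1, (1|3)=+1; (−1)^{-2·2·1}·(+1)^2·(+1)^-2 = +1.
v=13: a=13^-2·(≡9), b=13^-2·(≡9) mod 13; (9|13)=+1, (9|13)=+1; (−1)^{-2·-2·6}·(+1)^-2·(+1)^-2 = +1.
v=17: a=17^1·(≡15), b=17^0·(≡10) mod 17; (15|17)=+1, (10|17)=-1; (−1)^{1·0·8}·(+1)^0·(-1)^1 = -1.
v=11: a=11^0·(≡4), b=11^-2·(≡2) mod 11; (4|11)=+1, (2|11)=-1; (−1)^{0·-2·5}·(+1)^-2·(-1)^0 = +1.
v=43: a=43^3·(≡12), b=43^1·(≡26) mod 43; (12|43)=-1, (26|43)=-1; (−1)^{3·1·21}·(-1)^1·(-1)^3 = -1.
v=41: a=41^3·(≡31), b=41^1·(≡14) mod 41; (31|41)=+1, (14|41)=-1; (−1)^{3·1·20}·(+1)^1·(-1)^3 = -1.
v=2: v_2(a)=22, v_2(b)=16; units ≡ 5, 1 (mod 8); ε·ε+αω+βω = 0·0+22·0+16·1 ≡ 0  ⇒  (a,b)_2 = +1.
v=37: a=37^2·(≡33), b=37^1·(≡24) mod 37; (33|37)=+1, (24|37)=-1; (−1)^{2·1·18}·(+1)^1·(-1)^2 = +1.
v=7: a=7^5·(≡1), b=7^2·(≡5) mod 7; (1|7)=+1, (5|7)=-1; (−1)^{5·2·3}·(+1)^2·(-1)^5 = -1.
v=5: a=5^0·(≡3), b=5^1·(≡1) mod 5; (3|5)=-1, (1|5)=+1; (−1)^{0·1·2}·(-1)^1·(+1)^0 = -1.
v=19: a=19^2·(≡13), b=19^1·(≡4) mod 19; (13|19)=-1, (4|19)=+1; (−1)^{2·1·9}·(-1)^1·(+1)^2 = -1.
Ram(209797, 6196945) = {5, 7, 17, 19, 41, 43}; no ℚ_5-point on the conic.

[5, 7, 17, 19, 41, 43]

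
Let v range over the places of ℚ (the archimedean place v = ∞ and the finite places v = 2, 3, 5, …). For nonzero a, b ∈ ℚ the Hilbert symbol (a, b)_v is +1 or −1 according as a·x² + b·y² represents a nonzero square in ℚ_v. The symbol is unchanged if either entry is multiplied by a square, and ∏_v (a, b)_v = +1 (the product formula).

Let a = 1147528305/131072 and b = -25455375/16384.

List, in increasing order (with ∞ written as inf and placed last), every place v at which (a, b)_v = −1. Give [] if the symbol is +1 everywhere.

Mod squares: a ≡ 43010, b ≡ -935. Check v ∈ {∞, 2, 3, 5, 7, 11, 17, 23}.
v=3: a=3^2·(≡2), b=3^2·(≡1) mod 3; (2|3)=-1, (1|3)=+1; (−1)^{2·2·1}·(-1)^2·(+1)^2 = +1.
v=7: a=7^2·(≡1), b=7^0·(≡5) mod 7; (1|7)=+1, (5|7)=-1; (−1)^{2·0·3}·(+1)^0·(-1)^2 = +1.
v=∞: 43010 > 0 and -935 < 0  ⇒  (a,b)_∞ = +1.
v=11: a=11^3·(≡9), b=11^3·(≡3) mod 11; (9|11)=+1, (3|11)=+1; (−1)^{3·3·5}·(+1)^3·(+1)^3 = -1.
v=17: a=17^1·(≡10), b=17^1·(≡8) mod 17; (10|17)=-1, (8|17)=+1; (−1)^{1·1·8}·(-1)^1·(+1)^1 = -1.
v=23: a=23^1·(≡20), b=23^0·(≡16) mod 23; (20|23)=-1, (16|23)=+1; (−1)^{1·0·11}·(-1)^0·(+1)^1 = +1.
v=2: v_2(a)=-17, v_2(b)=-14; units ≡ 1, 1 (mod 8); ε·ε+αω+βω = 0·0+-17·0+-14·0 ≡ 0  ⇒  (a,b)_2 = +1.
v=5: a=5^1·(≡3), b=5^3·(≡3) mod 5; (3|5)=-1, (3|5)=-1; (−1)^{1·3·2}·(-1)^3·(-1)^1 = +1.
Ram(43010, -935) = {11, 17}; no ℚ_11-point on the conic.

[11, 17]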